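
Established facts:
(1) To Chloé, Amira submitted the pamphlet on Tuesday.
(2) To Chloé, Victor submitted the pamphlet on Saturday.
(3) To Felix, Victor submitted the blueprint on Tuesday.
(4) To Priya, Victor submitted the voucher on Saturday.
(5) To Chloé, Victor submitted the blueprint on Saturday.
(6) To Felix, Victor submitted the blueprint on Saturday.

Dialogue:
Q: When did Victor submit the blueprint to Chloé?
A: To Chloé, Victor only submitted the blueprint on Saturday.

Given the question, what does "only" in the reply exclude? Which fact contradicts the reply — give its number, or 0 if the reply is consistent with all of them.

The question "When did ...?" targets the setting, so in the reply the focus falls on "on Saturday".
So "only" ranges over settings; the rest (Victor as agent and the blueprint as thing and Chloé as recipient) is presupposed.
No listed fact shares that background with another setting. Nothing contradicts the reply.
(Fact (2) would refute a reading with focus on the thing — but that is not what the question asks.)

0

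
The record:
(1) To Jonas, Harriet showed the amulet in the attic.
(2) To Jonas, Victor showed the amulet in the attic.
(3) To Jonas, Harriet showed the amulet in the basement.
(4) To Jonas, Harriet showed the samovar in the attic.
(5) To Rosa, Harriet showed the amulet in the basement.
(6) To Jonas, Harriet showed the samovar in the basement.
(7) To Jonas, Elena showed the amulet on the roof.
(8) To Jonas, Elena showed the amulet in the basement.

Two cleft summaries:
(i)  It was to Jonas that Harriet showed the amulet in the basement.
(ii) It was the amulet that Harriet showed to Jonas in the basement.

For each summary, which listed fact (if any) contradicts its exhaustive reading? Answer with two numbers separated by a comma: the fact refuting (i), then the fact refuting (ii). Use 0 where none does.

Summary (i) focuses "Jonas" (the recipient); background Harriet as agent and the amulet as thing and in the basement as setting. Fact (5) matches that background with recipient = Rosa — refutes (i).
Summary (ii) focuses "the amulet" (the thing); background Harriet as agent and Jonas as recipient and in the basement as setting. Fact (6) matches that background with thing = the samovar — refutes (ii).

5, 6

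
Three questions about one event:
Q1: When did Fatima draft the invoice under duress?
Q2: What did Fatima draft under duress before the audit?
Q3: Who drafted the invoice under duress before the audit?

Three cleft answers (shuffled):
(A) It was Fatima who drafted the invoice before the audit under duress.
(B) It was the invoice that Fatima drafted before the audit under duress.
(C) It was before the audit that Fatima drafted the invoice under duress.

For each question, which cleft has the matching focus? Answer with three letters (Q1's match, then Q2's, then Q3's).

Q1 asks about the time; cleft (C) focuses "before the audit", which is the time — so Q1 → C.
Q2 asks about the direct object; cleft (B) focuses "the invoice", which is the direct object — so Q2 → B.
Q3 asks about the subject (agent); cleft (A) focuses "Fatima", which is the subject (agent) — so Q3 → A.
Mapping: Q1→C, Q2→B, Q3→A.

CBA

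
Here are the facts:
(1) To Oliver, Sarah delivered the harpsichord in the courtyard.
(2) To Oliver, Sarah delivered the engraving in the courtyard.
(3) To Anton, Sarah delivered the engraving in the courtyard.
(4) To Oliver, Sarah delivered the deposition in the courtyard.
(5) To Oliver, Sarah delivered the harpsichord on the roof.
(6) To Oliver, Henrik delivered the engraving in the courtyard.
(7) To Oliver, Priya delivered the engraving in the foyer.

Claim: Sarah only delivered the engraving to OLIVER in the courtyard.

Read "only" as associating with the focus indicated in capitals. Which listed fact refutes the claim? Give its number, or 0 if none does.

3

Focus (in capitals) is "Oliver" — the recipient. "Only" excludes alternative recipients while holding fixed same agent, thing, setting (Sarah / the engraving / in the courtyard).
Fact (3) matches on same agent, thing, setting (Sarah / the engraving / in the courtyard), but has recipient = Anton instead. That refutes the claim.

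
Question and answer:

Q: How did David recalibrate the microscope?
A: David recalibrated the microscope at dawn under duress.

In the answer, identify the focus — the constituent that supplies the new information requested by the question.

under duress

The wh-word "how" asks about the manner.
In the answer, "David" and "the microscope" are given — repeated from the question.
"at dawn" is also new, but it specifies the time, which is not what the question asks about — so it is not the focus.
The constituent filling the manner gap is "under duress"; that is the focus.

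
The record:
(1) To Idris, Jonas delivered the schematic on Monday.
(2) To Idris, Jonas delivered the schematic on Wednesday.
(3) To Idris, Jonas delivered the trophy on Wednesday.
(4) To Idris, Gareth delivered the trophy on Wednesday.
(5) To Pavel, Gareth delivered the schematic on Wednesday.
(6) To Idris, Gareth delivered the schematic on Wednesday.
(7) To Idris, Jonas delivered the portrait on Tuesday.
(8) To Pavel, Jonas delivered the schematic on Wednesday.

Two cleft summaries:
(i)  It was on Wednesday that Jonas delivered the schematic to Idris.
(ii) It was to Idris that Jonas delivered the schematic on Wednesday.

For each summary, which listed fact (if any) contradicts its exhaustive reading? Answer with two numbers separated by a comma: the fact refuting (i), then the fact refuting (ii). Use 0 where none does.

1, 8

(i): focus "on Wednesday". Looking for same agent, thing, recipient (Jonas / the schematic / Idris) with some other setting — fact (1) has on Monday there. Refuted.
(ii): focus "Idris". Looking for same agent, thing, setting (Jonas / the schematic / on Wednesday) with some other recipient — fact (8) has Pavel there. Refuted.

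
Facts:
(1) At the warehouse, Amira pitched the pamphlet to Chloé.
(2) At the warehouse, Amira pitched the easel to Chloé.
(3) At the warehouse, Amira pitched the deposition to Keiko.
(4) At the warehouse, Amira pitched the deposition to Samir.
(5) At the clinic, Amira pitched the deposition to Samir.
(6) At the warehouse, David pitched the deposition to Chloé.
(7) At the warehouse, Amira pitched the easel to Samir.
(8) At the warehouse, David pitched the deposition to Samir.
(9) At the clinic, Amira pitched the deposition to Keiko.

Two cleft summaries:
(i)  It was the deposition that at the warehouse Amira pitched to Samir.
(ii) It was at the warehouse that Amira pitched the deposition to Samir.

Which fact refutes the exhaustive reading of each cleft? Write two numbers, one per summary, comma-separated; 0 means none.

7, 5

Summary (i) focuses "the deposition" (the thing); background Amira as agent and Samir as recipient and at the warehouse as setting. Fact (7) matches that background with thing = the easel — refutes (i).
Summary (ii) focuses "at the warehouse" (the setting); background Amira as agent and the deposition as thing and Samir as recipient. Fact (5) matches that background with setting = at the clinic — refutes (ii).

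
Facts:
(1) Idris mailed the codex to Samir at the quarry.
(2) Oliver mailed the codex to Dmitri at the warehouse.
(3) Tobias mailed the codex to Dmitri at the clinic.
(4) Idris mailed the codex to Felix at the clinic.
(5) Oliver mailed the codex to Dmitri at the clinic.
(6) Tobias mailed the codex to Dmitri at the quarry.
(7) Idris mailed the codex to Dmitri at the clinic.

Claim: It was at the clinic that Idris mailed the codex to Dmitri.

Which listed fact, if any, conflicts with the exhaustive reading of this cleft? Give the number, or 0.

0

Focus of the cleft: "at the clinic" (the setting). Presupposed background: agent = Idris, thing = the codex, recipient = Dmitri.
Exhaustivity: at the clinic is the only setting satisfying that background.
Every other fact differs from the presupposition on some backgrounded slot, so none challenges the exhaustivity.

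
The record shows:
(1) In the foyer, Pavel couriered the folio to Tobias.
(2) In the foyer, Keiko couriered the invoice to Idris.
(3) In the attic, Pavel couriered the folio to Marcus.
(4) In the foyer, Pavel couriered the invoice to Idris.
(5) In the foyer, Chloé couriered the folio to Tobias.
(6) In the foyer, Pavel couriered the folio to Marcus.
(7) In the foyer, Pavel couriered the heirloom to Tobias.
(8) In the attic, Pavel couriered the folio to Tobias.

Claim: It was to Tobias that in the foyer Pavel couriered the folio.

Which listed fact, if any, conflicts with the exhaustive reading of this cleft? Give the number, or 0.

Focus of the cleft: "Tobias" (the recipient). Presupposed background: Pavel as agent and the folio as thing and in the foyer as setting.
The exhaustive reading says no other recipient fits that background.
Fact (6) shares the background but with recipient = Marcus; exhaustivity is violated.

6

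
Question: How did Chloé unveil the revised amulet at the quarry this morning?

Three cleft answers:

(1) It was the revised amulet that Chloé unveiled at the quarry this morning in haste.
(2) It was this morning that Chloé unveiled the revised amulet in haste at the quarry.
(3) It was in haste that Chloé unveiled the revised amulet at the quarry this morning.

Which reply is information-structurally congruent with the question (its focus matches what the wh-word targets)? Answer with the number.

3

The question word "how" targets the manner.
Option (1) clefts "the revised amulet" — the direct object, not what was asked.
Option (2) clefts "this morning" — the time, not what was asked.
Option (3) clefts "in haste" — that matches what the question asks about.
So the congruent reply is (3).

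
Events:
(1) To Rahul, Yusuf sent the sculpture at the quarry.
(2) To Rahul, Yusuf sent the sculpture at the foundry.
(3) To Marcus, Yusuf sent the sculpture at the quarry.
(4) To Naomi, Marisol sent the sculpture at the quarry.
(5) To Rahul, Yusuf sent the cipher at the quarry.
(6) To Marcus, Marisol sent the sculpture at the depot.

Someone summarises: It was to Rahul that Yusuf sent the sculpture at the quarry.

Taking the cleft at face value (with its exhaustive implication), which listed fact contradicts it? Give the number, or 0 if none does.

Focus of the cleft: "Rahul" (the recipient). Presupposed background: Yusuf as agent and the sculpture as thing and at the quarry as setting.
Exhaustivity: Rahul is the only recipient satisfying that background.
But fact (3) also has Yusuf as agent and the sculpture as thing and at the quarry as setting, with recipient = Marcus — so the exhaustive reading fails.

3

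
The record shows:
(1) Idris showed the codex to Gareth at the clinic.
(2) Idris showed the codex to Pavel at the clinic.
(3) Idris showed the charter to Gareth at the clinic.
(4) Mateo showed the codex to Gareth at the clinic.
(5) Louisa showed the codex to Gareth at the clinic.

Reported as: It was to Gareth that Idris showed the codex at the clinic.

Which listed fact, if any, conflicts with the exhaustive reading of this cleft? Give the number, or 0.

2

The cleft puts "Gareth" in focus and presupposes the open proposition with agent = Idris, thing = the codex, setting = at the clinic.
Exhaustivity: Gareth is the only recipient satisfying that background.
But fact (2) also has agent = Idris, thing = the codex, setting = at the clinic, with recipient = Pavel — so the exhaustive reading fails.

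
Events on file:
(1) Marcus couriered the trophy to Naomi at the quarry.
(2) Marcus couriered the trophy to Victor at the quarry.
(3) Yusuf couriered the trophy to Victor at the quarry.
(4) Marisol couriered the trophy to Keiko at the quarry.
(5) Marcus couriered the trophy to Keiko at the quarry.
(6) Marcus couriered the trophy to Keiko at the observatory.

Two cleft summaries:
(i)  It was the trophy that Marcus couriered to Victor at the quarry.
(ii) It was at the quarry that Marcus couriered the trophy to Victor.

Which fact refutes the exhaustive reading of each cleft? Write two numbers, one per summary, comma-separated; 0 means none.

0, 0

(i): focus "the trophy". No fact shares agent = Marcus, recipient = Victor, setting = at the quarry with a different thing. 0.
(ii): focus "at the quarry". No fact shares agent = Marcus, thing = the trophy, recipient = Victor with a different setting. 0.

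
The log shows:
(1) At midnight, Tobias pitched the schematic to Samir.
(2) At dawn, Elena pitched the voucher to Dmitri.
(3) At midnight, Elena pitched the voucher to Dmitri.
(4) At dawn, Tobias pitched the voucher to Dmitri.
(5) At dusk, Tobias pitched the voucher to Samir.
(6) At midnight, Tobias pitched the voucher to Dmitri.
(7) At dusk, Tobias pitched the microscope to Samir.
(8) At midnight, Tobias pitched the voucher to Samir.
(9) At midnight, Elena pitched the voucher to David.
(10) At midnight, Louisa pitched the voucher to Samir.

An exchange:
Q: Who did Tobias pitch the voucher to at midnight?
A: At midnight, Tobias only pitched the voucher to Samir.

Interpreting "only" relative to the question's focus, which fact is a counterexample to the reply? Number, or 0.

Answering "Who did ... to ...?" puts focus on the recipient — here, "Samir".
So "only" ranges over recipients; the rest (agent = Tobias, thing = the voucher, setting = at midnight) is presupposed.
Fact (6) shares the background with a different recipient (Dmitri) — counterexample.
(Fact (1) would refute a reading with focus on the thing — but that is not what the question asks.)

6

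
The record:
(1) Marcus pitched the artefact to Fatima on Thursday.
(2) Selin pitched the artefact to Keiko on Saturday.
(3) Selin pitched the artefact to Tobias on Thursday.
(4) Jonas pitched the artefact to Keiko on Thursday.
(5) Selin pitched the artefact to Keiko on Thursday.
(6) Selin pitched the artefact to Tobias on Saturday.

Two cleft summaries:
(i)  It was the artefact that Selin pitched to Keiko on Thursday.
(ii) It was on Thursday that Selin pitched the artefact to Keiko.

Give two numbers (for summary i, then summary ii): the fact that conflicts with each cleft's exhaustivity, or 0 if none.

0, 2

(i): focus "the artefact". No fact shares Selin as agent and Keiko as recipient and on Thursday as setting with a different thing. 0.
(ii): focus "on Thursday". Looking for Selin as agent and the artefact as thing and Keiko as recipient with some other setting — fact (2) has on Saturday there. Refuted.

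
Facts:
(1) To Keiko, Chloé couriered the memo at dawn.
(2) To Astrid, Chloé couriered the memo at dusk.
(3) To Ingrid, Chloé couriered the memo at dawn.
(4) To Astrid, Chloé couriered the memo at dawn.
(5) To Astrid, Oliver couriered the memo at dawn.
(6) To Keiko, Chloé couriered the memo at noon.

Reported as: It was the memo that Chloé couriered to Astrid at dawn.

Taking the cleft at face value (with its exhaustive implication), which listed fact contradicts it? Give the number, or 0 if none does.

The cleft puts "the memo" in focus and presupposes the open proposition with Chloé as agent and Astrid as recipient and at dawn as setting.
Exhaustivity: the memo is the only thing satisfying that background.
No listed fact matches the background with a different thing. Exhaustivity holds.

0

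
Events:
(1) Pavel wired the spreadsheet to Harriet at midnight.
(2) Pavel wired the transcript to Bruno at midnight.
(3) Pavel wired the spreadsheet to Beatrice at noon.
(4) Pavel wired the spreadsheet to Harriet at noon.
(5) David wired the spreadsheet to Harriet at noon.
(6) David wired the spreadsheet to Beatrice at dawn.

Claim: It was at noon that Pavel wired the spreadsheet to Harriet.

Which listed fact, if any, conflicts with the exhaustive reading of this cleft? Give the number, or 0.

1

The cleft puts "at noon" in focus and presupposes the open proposition with agent = Pavel, thing = the spreadsheet, recipient = Harriet.
The exhaustive reading says no other setting fits that background.
But fact (1) also has agent = Pavel, thing = the spreadsheet, recipient = Harriet, with setting = at midnight — so the exhaustive reading fails.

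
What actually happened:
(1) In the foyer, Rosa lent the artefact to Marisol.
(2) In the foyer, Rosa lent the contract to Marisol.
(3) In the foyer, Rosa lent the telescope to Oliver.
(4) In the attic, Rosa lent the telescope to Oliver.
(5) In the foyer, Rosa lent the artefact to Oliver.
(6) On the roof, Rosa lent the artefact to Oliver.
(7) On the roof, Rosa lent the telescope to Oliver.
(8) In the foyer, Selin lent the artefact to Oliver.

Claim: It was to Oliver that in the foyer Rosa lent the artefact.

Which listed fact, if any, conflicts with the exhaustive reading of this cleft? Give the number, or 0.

Focus of the cleft: "Oliver" (the recipient). Presupposed background: Rosa as agent and the artefact as thing and in the foyer as setting.
The exhaustive reading says no other recipient fits that background.
Fact (1) shares the background but with recipient = Marisol; exhaustivity is violated.

1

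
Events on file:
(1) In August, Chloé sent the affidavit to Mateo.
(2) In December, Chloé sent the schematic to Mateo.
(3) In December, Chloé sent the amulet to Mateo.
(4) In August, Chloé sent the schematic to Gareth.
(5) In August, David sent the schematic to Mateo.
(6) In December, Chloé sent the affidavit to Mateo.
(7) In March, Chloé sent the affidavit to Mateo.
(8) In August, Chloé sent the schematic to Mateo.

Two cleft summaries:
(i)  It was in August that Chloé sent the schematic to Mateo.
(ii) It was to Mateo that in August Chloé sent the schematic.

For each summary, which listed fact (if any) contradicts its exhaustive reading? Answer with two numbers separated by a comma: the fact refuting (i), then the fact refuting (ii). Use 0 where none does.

2, 4

Summary (i) focuses "in August" (the setting); background agent = Chloé, thing = the schematic, recipient = Mateo. Fact (2) matches that background with setting = in December — refutes (i).
Summary (ii) focuses "Mateo" (the recipient); background agent = Chloé, thing = the schematic, setting = in August. Fact (4) matches that background with recipient = Gareth — refutes (ii).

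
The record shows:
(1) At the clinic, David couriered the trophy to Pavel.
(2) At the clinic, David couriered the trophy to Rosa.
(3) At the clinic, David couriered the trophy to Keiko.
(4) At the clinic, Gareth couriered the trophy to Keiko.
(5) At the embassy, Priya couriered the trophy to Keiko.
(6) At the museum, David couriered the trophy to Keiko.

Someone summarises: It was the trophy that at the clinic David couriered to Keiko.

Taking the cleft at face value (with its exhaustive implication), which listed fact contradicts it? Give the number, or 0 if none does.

The cleft puts "the trophy" in focus and presupposes the open proposition with agent = David, recipient = Keiko, setting = at the clinic.
Exhaustivity: the trophy is the only thing satisfying that background.
Every other fact differs from the presupposition on some backgrounded slot, so none challenges the exhaustivity.

0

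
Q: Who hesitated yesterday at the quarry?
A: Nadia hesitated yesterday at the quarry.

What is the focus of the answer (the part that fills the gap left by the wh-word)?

The wh-word "who" asks about the subject (agent).
In the answer, "at the quarry" and "yesterday" are given — repeated from the question.
The constituent filling the subject (agent) gap is "Nadia"; that is the focus and would carry nuclear stress.

Nadia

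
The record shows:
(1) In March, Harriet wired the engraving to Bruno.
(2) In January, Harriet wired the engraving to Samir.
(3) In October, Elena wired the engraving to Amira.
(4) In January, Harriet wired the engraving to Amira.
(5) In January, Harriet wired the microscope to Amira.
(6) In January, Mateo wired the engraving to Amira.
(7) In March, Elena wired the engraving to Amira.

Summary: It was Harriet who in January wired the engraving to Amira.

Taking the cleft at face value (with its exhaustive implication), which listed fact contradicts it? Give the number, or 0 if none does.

6

Focus of the cleft: "Harriet" (the agent). Presupposed background: thing = the engraving, recipient = Amira, setting = in January.
Exhaustivity: Harriet is the only agent satisfying that background.
But fact (6) also has thing = the engraving, recipient = Amira, setting = in January, with agent = Mateo — so the exhaustive reading fails.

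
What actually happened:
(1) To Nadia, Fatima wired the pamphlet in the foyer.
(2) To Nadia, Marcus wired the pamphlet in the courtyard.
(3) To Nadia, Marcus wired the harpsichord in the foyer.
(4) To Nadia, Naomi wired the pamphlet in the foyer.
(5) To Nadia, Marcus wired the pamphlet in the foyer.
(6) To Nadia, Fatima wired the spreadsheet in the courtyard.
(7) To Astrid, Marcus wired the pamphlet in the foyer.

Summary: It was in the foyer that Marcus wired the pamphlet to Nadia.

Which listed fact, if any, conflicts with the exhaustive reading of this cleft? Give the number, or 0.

The cleft puts "in the foyer" in focus and presupposes the open proposition with Marcus as agent and the pamphlet as thing and Nadia as recipient.
Exhaustivity: in the foyer is the only setting satisfying that background.
Fact (2) shares the background but with setting = in the courtyard; exhaustivity is violated.

2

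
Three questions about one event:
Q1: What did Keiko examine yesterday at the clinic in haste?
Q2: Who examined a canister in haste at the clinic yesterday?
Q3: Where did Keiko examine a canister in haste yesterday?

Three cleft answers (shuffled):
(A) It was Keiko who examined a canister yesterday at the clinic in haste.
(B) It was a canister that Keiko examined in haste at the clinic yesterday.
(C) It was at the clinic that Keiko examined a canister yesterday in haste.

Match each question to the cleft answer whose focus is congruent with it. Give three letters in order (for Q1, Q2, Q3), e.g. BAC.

BAC

Q1 asks about the direct object; cleft (B) focuses "a canister", which is the direct object — so Q1 → B.
Q2 asks about the subject (agent); cleft (A) focuses "Keiko", which is the subject (agent) — so Q2 → A.
Q3 asks about the location; cleft (C) focuses "at the clinic", which is the location — so Q3 → C.
Mapping: Q1→B, Q2→A, Q3→C.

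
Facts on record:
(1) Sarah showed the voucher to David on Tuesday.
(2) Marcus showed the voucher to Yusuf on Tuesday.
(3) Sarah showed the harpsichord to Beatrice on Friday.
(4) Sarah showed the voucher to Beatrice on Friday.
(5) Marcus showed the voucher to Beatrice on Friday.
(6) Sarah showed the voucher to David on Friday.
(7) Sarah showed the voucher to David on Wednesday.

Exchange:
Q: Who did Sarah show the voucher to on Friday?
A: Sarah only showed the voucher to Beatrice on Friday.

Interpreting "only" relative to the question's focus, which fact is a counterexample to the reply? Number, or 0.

The question "Who did ... to ...?" targets the recipient, so in the reply the focus falls on "Beatrice".
"Only" then excludes alternative recipients while the background — Sarah as agent and the voucher as thing and on Friday as setting — is held fixed.
Fact (6) shares the background with a different recipient (David) — counterexample.
(Fact (3) would refute a reading with focus on the thing — but that is not what the question asks.)

6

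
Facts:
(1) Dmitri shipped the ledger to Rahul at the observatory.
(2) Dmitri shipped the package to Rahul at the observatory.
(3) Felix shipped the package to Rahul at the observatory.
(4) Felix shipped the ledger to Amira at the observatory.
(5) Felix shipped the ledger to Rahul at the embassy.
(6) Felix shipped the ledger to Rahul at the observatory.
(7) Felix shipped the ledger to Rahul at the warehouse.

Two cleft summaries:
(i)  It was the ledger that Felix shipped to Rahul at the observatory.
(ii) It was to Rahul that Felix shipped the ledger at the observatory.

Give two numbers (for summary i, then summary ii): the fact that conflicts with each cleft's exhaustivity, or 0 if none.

3, 4

Summary (i) focuses "the ledger" (the thing); background agent = Felix, recipient = Rahul, setting = at the observatory. Fact (3) matches that background with thing = the package — refutes (i).
Summary (ii) focuses "Rahul" (the recipient); background agent = Felix, thing = the ledger, setting = at the observatory. Fact (4) matches that background with recipient = Amira — refutes (ii).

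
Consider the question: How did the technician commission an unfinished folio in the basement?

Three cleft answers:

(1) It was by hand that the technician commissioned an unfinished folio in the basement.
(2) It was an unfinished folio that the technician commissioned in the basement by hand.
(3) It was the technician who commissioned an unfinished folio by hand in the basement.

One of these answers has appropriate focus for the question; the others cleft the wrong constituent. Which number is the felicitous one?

1

The question word "how" targets the manner.
Option (1) clefts "by hand" — that matches what the question asks about.
Option (2) clefts "an unfinished folio" — the direct object, not what was asked.
Option (3) clefts "the technician" — the subject (agent), not what was asked.
So the congruent reply is (1).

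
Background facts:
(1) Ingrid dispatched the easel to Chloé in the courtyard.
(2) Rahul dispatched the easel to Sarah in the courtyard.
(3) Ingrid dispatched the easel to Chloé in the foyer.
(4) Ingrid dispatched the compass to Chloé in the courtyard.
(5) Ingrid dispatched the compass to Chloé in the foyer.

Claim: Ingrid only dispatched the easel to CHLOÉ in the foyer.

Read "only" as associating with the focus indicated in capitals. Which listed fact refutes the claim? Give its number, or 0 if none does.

0

The capitals mark "Chloé" as focus. So "only" rules out other recipients, with the rest (Ingrid as agent and the easel as thing and in the foyer as setting) as background.
Every other fact changes something in the background, not just the recipient. Nothing refutes the claim.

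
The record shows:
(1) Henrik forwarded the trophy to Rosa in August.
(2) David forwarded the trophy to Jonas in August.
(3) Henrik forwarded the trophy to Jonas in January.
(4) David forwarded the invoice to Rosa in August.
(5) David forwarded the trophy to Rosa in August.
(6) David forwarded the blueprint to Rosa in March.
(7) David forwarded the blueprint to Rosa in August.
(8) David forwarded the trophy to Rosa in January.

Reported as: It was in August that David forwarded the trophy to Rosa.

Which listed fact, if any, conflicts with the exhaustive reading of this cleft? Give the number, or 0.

8

The cleft puts "in August" in focus and presupposes the open proposition with David as agent and the trophy as thing and Rosa as recipient.
The exhaustive reading says no other setting fits that background.
Fact (8) shares the background but with setting = in January; exhaustivity is violated.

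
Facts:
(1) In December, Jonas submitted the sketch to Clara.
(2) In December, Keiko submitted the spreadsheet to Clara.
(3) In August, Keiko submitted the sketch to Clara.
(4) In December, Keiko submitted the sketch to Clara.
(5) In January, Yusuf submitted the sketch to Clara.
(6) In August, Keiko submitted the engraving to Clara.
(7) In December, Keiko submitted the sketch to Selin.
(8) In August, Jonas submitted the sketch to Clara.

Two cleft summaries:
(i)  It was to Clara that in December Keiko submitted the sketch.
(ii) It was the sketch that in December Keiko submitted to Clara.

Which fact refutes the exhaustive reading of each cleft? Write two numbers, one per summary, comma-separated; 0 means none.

7, 2

Summary (i) focuses "Clara" (the recipient); background agent = Keiko, thing = the sketch, setting = in December. Fact (7) matches that background with recipient = Selin — refutes (i).
Summary (ii) focuses "the sketch" (the thing); background agent = Keiko, recipient = Clara, setting = in December. Fact (2) matches that background with thing = the spreadsheet — refutes (ii).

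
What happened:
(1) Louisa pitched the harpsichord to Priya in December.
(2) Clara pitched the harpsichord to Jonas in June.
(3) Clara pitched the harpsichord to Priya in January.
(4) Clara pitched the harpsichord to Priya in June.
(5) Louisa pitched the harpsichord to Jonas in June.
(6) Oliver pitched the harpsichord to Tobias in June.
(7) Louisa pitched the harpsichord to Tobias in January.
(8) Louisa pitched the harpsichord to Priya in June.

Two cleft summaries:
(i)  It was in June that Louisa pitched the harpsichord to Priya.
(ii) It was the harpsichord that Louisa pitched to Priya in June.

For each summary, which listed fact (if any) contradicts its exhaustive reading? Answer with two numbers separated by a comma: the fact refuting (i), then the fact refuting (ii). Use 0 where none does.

1, 0

(i): focus "in June". Looking for Louisa as agent and the harpsichord as thing and Priya as recipient with some other setting — fact (1) has in December there. Refuted.
(ii): focus "the harpsichord". No fact shares Louisa as agent and Priya as recipient and in June as setting with a different thing. 0.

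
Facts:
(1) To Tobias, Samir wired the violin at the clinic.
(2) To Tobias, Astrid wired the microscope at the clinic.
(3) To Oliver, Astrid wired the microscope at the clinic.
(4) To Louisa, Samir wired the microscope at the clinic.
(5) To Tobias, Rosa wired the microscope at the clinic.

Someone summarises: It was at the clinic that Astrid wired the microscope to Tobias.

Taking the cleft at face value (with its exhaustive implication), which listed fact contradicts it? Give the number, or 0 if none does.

0

The cleft puts "at the clinic" in focus and presupposes the open proposition with same agent, thing, recipient (Astrid / the microscope / Tobias).
Exhaustivity: at the clinic is the only setting satisfying that background.
Every other fact differs from the presupposition on some backgrounded slot, so none challenges the exhaustivity.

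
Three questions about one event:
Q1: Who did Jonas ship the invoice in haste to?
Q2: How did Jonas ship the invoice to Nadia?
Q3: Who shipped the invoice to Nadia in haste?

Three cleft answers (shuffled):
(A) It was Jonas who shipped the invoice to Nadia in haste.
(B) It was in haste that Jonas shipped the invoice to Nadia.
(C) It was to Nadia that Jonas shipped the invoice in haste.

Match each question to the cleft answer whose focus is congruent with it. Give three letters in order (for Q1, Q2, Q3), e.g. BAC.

Q1 asks about the recipient; cleft (C) focuses "to Nadia", which is the recipient — so Q1 → C.
Q2 asks about the manner; cleft (B) focuses "in haste", which is the manner — so Q2 → B.
Q3 asks about the subject (agent); cleft (A) focuses "Jonas", which is the subject (agent) — so Q3 → A.
Mapping: Q1→C, Q2→B, Q3→A.

CBA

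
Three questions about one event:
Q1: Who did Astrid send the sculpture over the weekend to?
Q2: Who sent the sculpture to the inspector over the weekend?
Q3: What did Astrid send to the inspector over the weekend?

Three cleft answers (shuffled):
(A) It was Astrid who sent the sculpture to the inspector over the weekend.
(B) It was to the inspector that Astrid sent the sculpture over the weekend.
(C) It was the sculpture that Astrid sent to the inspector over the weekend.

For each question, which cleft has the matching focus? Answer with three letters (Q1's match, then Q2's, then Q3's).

Q1 asks about the recipient; cleft (B) focuses "to the inspector", which is the recipient — so Q1 → B.
Q2 asks about the subject (agent); cleft (A) focuses "Astrid", which is the subject (agent) — so Q2 → A.
Q3 asks about the direct object; cleft (C) focuses "the sculpture", which is the direct object — so Q3 → C.
Mapping: Q1→B, Q2→A, Q3→C.

BAC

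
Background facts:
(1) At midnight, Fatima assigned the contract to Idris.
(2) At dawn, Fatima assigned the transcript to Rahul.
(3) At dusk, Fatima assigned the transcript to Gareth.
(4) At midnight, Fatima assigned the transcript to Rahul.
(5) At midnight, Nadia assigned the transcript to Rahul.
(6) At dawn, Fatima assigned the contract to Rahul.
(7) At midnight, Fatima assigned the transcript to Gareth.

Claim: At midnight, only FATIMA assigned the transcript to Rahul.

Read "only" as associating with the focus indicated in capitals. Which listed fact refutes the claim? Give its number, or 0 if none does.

Focus (in capitals) is "Fatima" — the agent. "Only" excludes alternative agents while holding fixed thing = the transcript, recipient = Rahul, setting = at midnight.
Fact (5) matches on thing = the transcript, recipient = Rahul, setting = at midnight, but has agent = Nadia instead. That refutes the claim.

5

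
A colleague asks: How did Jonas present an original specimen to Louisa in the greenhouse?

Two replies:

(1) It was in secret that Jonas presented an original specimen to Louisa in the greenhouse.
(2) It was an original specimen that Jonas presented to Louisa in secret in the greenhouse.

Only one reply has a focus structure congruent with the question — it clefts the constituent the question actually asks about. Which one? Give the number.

1

The question word "how" targets the manner.
Option (1) clefts "in secret" — that matches what the question asks about.
Option (2) clefts "an original specimen" — the direct object, not what was asked.
So the congruent reply is (1).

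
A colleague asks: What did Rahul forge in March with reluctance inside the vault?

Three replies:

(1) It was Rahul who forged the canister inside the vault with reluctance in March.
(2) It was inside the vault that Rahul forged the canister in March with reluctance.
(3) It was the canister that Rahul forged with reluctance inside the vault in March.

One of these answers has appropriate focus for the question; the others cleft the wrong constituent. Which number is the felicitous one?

3

The question word "what" targets the direct object.
Option (1) clefts "Rahul" — the subject (agent), not what was asked.
Option (2) clefts "inside the vault" — the location, not what was asked.
Option (3) clefts "the canister" — that matches what the question asks about.
So the congruent reply is (3).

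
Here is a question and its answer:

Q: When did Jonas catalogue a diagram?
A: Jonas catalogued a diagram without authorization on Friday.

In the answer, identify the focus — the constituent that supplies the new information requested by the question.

The wh-word "when" asks about the time.
In the answer, "Jonas" and "a diagram" are given — repeated from the question.
"without authorization" is also new, but it specifies the manner, which is not what the question asks about — so it is not the focus.
The constituent filling the time gap is "on Friday"; that is the focus.

on Friday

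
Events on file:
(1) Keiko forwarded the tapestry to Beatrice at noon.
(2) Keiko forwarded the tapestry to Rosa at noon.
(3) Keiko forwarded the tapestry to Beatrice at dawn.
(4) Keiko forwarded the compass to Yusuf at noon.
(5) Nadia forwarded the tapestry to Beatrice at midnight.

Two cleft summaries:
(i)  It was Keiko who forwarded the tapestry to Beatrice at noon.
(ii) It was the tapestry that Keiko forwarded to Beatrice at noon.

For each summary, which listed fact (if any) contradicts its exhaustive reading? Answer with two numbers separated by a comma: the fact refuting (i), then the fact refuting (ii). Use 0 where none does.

Summary (i) focuses "Keiko" (the agent); background thing = the tapestry, recipient = Beatrice, setting = at noon. No fact matches that background with a different agent, so 0.
Summary (ii) focuses "the tapestry" (the thing); background agent = Keiko, recipient = Beatrice, setting = at noon. No fact matches that background with a different thing, so 0.

0, 0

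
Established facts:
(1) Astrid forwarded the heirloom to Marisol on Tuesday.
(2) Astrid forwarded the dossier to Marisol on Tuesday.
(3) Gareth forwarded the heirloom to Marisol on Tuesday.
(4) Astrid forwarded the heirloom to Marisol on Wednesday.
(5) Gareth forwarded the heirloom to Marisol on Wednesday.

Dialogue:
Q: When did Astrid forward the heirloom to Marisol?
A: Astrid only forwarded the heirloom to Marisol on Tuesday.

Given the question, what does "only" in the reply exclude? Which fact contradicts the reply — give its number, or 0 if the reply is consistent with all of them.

Answering "When did ...?" puts focus on the setting — here, "on Tuesday".
So "only" ranges over settings; the rest (Astrid as agent and the heirloom as thing and Marisol as recipient) is presupposed.
Fact (4) keeps Astrid as agent and the heirloom as thing and Marisol as recipient but has setting = on Wednesday; that refutes the reply.
(Fact (2) would refute a reading with focus on the thing — but that is not what the question asks.)

4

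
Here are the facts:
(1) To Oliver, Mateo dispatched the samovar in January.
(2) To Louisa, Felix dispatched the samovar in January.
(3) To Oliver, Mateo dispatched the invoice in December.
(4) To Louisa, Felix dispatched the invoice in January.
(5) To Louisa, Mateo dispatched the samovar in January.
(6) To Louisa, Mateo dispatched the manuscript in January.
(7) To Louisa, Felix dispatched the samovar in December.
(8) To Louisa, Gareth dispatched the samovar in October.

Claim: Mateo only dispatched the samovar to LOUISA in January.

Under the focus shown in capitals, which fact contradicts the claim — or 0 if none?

The capitals mark "Louisa" as focus. So "only" rules out other recipients, with the rest (agent = Mateo, thing = the samovar, setting = in January) as background.
Fact (1) shares the background but differs in recipient (Oliver) — a counterexample.

1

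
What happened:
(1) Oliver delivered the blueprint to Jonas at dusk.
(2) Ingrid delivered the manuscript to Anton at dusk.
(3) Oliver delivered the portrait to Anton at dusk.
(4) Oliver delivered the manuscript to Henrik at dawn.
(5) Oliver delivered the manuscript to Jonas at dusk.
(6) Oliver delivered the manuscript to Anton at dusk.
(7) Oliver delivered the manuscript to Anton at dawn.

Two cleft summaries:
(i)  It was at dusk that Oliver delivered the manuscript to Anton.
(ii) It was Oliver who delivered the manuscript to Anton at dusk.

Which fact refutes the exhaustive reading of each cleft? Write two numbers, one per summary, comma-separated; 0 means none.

Summary (i) focuses "at dusk" (the setting); background Oliver as agent and the manuscript as thing and Anton as recipient. Fact (7) matches that background with setting = at dawn — refutes (i).
Summary (ii) focuses "Oliver" (the agent); background the manuscript as thing and Anton as recipient and at dusk as setting. Fact (2) matches that background with agent = Ingrid — refutes (ii).

7, 2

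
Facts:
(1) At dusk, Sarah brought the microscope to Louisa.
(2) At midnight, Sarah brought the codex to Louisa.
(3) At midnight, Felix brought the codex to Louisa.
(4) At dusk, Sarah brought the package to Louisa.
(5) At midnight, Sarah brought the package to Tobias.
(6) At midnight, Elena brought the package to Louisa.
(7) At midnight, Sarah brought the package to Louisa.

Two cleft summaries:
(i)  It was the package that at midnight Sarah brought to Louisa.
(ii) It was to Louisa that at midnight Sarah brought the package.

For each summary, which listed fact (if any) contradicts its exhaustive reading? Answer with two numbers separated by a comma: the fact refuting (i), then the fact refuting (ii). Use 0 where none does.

2, 5

Summary (i) focuses "the package" (the thing); background same agent, recipient, setting (Sarah / Louisa / at midnight). Fact (2) matches that background with thing = the codex — refutes (i).
Summary (ii) focuses "Louisa" (the recipient); background same agent, thing, setting (Sarah / the package / at midnight). Fact (5) matches that background with recipient = Tobias — refutes (ii).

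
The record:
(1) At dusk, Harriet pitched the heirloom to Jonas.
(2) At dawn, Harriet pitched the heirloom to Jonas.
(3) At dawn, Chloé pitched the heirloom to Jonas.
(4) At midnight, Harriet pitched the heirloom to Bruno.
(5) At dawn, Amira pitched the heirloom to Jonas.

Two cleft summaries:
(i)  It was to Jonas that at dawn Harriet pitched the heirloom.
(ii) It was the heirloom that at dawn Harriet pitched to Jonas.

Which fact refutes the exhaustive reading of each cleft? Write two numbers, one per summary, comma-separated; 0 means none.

0, 0

(i): focus "Jonas". No fact shares Harriet as agent and the heirloom as thing and at dawn as setting with a different recipient. 0.
(ii): focus "the heirloom". No fact shares Harriet as agent and Jonas as recipient and at dawn as setting with a different thing. 0.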